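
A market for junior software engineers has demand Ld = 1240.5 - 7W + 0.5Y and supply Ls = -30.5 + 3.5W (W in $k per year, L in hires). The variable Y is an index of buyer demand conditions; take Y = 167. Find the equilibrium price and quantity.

With Y = 167, demand is Ld = 1324 - 7W.
At equilibrium Ld = Ls, so 1324 - 7W = -30.5 + 3.5W; collecting terms, 1354.5 = 10.5W and W* = 129.
Substitute back: L* = 1324 - 7(129) = 421.

W* = 129, L* = 421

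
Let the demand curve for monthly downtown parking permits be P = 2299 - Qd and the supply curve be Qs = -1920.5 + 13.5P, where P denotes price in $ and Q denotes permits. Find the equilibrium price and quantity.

P* = 291, Q* = 2008

Rewriting in direct form: Qd = 2299 - P.
The market clears where 2299 - P = -1920.5 + 13.5P. Rearranging, 14.5P = 4219.5, hence P* = 291.
Substitute back: Q* = 2299 - 291 = 2008.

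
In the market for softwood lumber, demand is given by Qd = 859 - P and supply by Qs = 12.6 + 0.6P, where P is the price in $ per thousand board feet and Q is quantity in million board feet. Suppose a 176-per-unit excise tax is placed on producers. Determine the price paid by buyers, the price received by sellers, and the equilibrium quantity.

With a tax of 176 on producers, they supply based on the net price P_s = P_b - 176, so Qs = -93 + 0.6P_b.
Set Qd = Qs: 859 - P_b = -93 + 0.6P_b, so 952 = 1.6P_b and P_b = 595.
Then P_s = 595 - 176 = 419 and Q = 859 - 595 = 264.

P_b = 595, P_s = 419, Q = 264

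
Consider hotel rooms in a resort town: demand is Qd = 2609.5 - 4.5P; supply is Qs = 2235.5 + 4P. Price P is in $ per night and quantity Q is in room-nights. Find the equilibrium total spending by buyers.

Total spending by buyers = 106106

The market clears where 2609.5 - 4.5P = 2235.5 + 4P. Rearranging, 8.5P = 374, hence P* = 44.
Substitute back: Q* = 2609.5 - 4.5(44) = 2411.5.
Total spending by buyers = P* × Q* = 44 × 2411.5 = 106106.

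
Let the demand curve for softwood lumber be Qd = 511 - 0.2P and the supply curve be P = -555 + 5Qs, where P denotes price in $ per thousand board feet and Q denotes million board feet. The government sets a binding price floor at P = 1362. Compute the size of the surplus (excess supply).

Surplus = 144.8

Solving each curve for Q: Qs = 111 + 0.2P.
With P fixed at 1362, quantity demanded is 238.6 and quantity supplied is 383.4.
Surplus = Qs - Qd = 383.4 - 238.6 = 144.8.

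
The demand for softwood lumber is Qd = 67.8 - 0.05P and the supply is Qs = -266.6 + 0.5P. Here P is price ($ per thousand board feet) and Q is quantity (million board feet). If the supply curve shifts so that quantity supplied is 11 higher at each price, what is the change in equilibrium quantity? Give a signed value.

The market clears where 67.8 - 0.05P = -266.6 + 0.5P. Rearranging, 0.55P = 334.4, hence P* = 608.
Substitute back: Q* = 67.8 - 0.05(608) = 37.4.
After the shift, supply is Qs = -255.6 + 0.5P.
Re-solving, 0.55P = 323.4 gives P = 588 and Q = 38.4.
ΔQ = 38.4 - 37.4 = 1.

ΔQ = 1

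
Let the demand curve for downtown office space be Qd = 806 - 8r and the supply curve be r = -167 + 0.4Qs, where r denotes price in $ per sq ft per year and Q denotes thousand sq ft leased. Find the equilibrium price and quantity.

Inverting to quantity form: Qs = 417.5 + 2.5r.
The market clears where 806 - 8r = 417.5 + 2.5r. Rearranging, 10.5r = 388.5, hence r* = 37.
From the demand curve, Q* = 806 - 8(37) = 510.

r* = 37, Q* = 510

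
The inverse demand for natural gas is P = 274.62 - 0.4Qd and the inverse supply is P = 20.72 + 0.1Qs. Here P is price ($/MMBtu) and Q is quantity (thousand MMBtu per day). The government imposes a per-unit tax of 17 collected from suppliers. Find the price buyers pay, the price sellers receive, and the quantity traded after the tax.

Inverting to quantity form: Qd = 686.55 - 2.5P and Qs = -207.2 + 10P.
With a tax of 17 on suppliers, they supply based on the net price P_s = P_b - 17, so Qs = -377.2 + 10P_b.
Equate demand and the shifted supply: 686.55 - 2.5P_b = -377.2 + 10P_b, giving 12.5P_b = 1063.75, so P_b = 85.1.
So P_s = 68.1 and the quantity traded is Q = 686.55 - 2.5(85.1) = 473.8.

P_b = 85.1, P_s = 68.1, Q = 473.8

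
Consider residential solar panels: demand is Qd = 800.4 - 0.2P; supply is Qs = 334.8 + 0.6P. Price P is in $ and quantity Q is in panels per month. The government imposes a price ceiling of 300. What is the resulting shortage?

With P fixed at 300, quantity demanded is 740.4 and quantity supplied is 514.8.
Shortage = Qd - Qs = 740.4 - 514.8 = 225.6.

Shortage = 225.6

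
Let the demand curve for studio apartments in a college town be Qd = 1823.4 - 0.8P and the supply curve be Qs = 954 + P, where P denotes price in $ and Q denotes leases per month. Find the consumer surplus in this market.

Consumer surplus = 1290605.625

Set Qd = Qs: 1823.4 - 0.8P = 954 + P, so 869.4 = 1.8P and P* = 483.
Plugging P* into demand: Q* = 1823.4 - 0.8(483) = 1437.
Demand choke price (Qd = 0): P = 1823.4/0.8 = 2279.25. Consumer surplus = ½ × (2279.25 - 483) × 1437 = 1290605.625.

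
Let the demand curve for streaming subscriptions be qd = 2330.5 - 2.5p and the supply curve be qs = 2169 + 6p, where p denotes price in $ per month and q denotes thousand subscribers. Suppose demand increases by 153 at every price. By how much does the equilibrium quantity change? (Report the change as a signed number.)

Δq = 108

At equilibrium qd = qs, so 2330.5 - 2.5p = 2169 + 6p; collecting terms, 161.5 = 8.5p and p* = 19.
Then q* = 2330.5 - 2.5(19) = 2283.
After the shift, demand is qd = 2483.5 - 2.5p.
New equilibrium: 314.5 = 8.5p, so p = 37 and q = 2391.
Δq = 2391 - 2283 = 108.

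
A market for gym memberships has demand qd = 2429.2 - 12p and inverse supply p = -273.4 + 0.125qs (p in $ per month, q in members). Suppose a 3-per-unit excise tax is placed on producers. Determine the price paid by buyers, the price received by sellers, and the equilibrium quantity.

Solving each curve for q: qs = 2187.2 + 8p.
The tax drives a wedge p_b - p_s = 3. Substituting p_s = p_b - 3 into supply: qs = 2163.2 + 8p_b.
Equate demand and the shifted supply: 2429.2 - 12p_b = 2163.2 + 8p_b, giving 20p_b = 266, so p_b = 13.3.
Then p_s = 13.3 - 3 = 10.3 and q = 2429.2 - 12(13.3) = 2269.6.

p_b = 13.3, p_s = 10.3, q = 2269.6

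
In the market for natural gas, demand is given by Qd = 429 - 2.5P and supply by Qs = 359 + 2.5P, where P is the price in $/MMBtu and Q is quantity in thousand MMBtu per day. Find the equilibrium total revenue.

Total revenue = 5516

Equating demand and supply, 429 - 2.5P = 359 + 2.5P gives 5P = 70, so P* = 14.
Plugging P* into demand: Q* = 429 - 2.5(14) = 394.
Total revenue = P* × Q* = 14 × 394 = 5516.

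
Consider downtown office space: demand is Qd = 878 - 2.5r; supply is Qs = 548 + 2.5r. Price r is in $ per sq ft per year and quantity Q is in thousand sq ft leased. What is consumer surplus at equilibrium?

Consumer surplus = 101673.8

At equilibrium Qd = Qs, so 878 - 2.5r = 548 + 2.5r; collecting terms, 330 = 5r and r* = 66.
Plugging r* into demand: Q* = 878 - 2.5(66) = 713.
Demand choke price (Qd = 0): r = 878/2.5 = 351.2. Consumer surplus = ½ × (351.2 - 66) × 713 = 101673.8.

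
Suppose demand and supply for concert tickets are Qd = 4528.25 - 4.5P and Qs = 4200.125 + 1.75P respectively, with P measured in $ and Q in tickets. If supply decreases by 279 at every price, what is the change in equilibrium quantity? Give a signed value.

The market clears where 4528.25 - 4.5P = 4200.125 + 1.75P. Rearranging, 6.25P = 328.125, hence P* = 52.5.
Substitute back: Q* = 4528.25 - 4.5(52.5) = 4292.
After the shift, supply is Qs = 3921.125 + 1.75P.
The new intersection has 607.125 = 6.25P, i.e. P = 97.14, Q = 4091.12.
ΔQ = 4091.12 - 4292 = -200.88.

ΔQ = -200.88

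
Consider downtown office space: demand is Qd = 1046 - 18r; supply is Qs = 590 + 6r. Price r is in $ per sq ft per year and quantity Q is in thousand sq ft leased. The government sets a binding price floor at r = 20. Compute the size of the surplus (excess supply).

Evaluating both curves at the floor price 20 gives Qd = 686, Qs = 710.
Surplus = Qs - Qd = 710 - 686 = 24.

Surplus = 24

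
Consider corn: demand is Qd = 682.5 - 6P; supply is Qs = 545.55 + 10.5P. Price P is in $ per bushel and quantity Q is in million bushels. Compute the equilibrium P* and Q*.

Equating demand and supply, 682.5 - 6P = 545.55 + 10.5P gives 16.5P = 136.95, so P* = 8.3.
Plugging P* into demand: Q* = 682.5 - 6(8.3) = 632.7.

P* = 8.3, Q* = 632.7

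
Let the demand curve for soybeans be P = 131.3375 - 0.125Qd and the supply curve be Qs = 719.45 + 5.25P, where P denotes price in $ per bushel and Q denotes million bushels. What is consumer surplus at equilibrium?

Consumer surplus = 45230.655625

In direct form, Qd = 1050.7 - 8P.
The market clears where 1050.7 - 8P = 719.45 + 5.25P. Rearranging, 13.25P = 331.25, hence P* = 25.
From the demand curve, Q* = 1050.7 - 8(25) = 850.7.
Demand choke price (Qd = 0): P = 1050.7/8 = 131.3375. Consumer surplus = ½ × (131.3375 - 25) × 850.7 = 45230.655625.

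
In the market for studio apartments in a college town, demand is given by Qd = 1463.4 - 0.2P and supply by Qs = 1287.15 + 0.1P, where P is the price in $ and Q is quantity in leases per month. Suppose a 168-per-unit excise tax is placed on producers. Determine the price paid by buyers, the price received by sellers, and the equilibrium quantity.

P_b = 643.5, P_s = 475.5, Q = 1334.7

Producers keep P_s = P_b - 168 per unit, so supply in terms of the buyer price is Qs = 1270.35 + 0.1P_b.
Equate demand and the shifted supply: 1463.4 - 0.2P_b = 1270.35 + 0.1P_b, giving 0.3P_b = 193.05, so P_b = 643.5.
So P_s = 475.5 and the quantity traded is Q = 1463.4 - 0.2(643.5) = 1334.7.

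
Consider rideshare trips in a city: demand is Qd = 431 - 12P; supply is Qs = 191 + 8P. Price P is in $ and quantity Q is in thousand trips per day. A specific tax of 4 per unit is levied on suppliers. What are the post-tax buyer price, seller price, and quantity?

P_b = 13.6, P_s = 9.6, Q = 267.8

Suppliers keep P_s = P_b - 4 per unit, so supply in terms of the buyer price is Qs = 159 + 8P_b.
Equate demand and the shifted supply: 431 - 12P_b = 159 + 8P_b, giving 20P_b = 272, so P_b = 13.6.
So P_s = 9.6 and the quantity traded is Q = 431 - 12(13.6) = 267.8.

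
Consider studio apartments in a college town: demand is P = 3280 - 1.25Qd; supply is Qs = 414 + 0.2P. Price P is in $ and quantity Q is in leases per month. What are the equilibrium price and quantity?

P* = 2210, Q* = 856

Solving each curve for Q: Qd = 2624 - 0.8P.
The market clears where 2624 - 0.8P = 414 + 0.2P. Rearranging, P = 2210, hence P* = 2210.
Then Q* = 2624 - 0.8(2210) = 856.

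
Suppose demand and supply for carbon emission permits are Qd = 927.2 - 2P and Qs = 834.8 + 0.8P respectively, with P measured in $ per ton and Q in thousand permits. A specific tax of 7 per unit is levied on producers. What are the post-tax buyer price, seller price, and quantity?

Producers keep P_s = P_b - 7 per unit, so supply in terms of the buyer price is Qs = 829.2 + 0.8P_b.
Equate demand and the shifted supply: 927.2 - 2P_b = 829.2 + 0.8P_b, giving 2.8P_b = 98, so P_b = 35.
Then P_s = 35 - 7 = 28 and Q = 927.2 - 2(35) = 857.2.

P_b = 35, P_s = 28, Q = 857.2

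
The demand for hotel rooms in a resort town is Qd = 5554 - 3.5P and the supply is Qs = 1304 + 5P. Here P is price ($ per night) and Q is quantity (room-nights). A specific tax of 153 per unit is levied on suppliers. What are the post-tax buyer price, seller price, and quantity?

P_b = 590, P_s = 437, Q = 3489

The tax drives a wedge P_b - P_s = 153. Substituting P_s = P_b - 153 into supply: Qs = 539 + 5P_b.
Equate demand and the shifted supply: 5554 - 3.5P_b = 539 + 5P_b, giving 8.5P_b = 5015, so P_b = 590.
Then P_s = 590 - 153 = 437 and Q = 5554 - 3.5(590) = 3489.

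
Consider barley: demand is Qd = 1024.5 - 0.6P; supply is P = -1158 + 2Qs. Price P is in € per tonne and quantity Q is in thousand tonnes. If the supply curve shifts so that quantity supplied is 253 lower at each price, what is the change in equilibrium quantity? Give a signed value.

ΔQ = -138

Solving each curve for Q: Qs = 579 + 0.5P.
Set Qd = Qs: 1024.5 - 0.6P = 579 + 0.5P, so 445.5 = 1.1P and P* = 405.
Plugging P* into demand: Q* = 1024.5 - 0.6(405) = 781.5.
After the shift, supply is Qs = 326 + 0.5P.
The new intersection has 698.5 = 1.1P, i.e. P = 635, Q = 643.5.
ΔQ = 643.5 - 781.5 = -138.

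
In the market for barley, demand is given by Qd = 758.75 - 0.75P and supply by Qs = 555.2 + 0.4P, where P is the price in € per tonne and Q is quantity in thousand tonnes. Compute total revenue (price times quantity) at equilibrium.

Set Qd = Qs: 758.75 - 0.75P = 555.2 + 0.4P, so 203.55 = 1.15P and P* = 177.
From the demand curve, Q* = 758.75 - 0.75(177) = 626.
Total revenue = P* × Q* = 177 × 626 = 110802.

Total revenue = 110802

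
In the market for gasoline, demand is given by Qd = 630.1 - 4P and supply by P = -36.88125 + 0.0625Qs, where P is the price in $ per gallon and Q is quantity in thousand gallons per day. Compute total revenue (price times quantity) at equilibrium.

Total revenue = 1244.2

Inverting to quantity form: Qs = 590.1 + 16P.
At equilibrium Qd = Qs, so 630.1 - 4P = 590.1 + 16P; collecting terms, 40 = 20P and P* = 2.
Then Q* = 630.1 - 4(2) = 622.1.
Total revenue = P* × Q* = 2 × 622.1 = 1244.2.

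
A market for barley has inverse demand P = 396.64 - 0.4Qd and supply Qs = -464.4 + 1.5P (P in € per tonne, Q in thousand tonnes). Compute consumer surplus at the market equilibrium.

Consumer surplus = 1331.712

Inverting to quantity form: Qd = 991.6 - 2.5P.
Equating demand and supply, 991.6 - 2.5P = -464.4 + 1.5P gives 4P = 1456, so P* = 364.
From the demand curve, Q* = 991.6 - 2.5(364) = 81.6.
Demand choke price (Qd = 0): P = 991.6/2.5 = 396.64. Consumer surplus = ½ × (396.64 - 364) × 81.6 = 1331.712.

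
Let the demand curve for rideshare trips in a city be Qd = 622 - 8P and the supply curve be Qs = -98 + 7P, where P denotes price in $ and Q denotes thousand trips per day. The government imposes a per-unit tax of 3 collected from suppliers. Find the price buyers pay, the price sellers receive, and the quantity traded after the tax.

P_b = 49.4, P_s = 46.4, Q = 226.8

With a tax of 3 on suppliers, they supply based on the net price P_s = P_b - 3, so Qs = -119 + 7P_b.
Market clearing requires 622 - 8P_b = -119 + 7P_b; hence 741 = 15P_b and P_b = 49.4.
Then P_s = 49.4 - 3 = 46.4 and Q = 622 - 8(49.4) = 226.8.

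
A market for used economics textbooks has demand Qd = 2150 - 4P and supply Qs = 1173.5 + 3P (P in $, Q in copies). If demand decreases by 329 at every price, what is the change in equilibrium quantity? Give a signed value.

ΔQ = -141

The market clears where 2150 - 4P = 1173.5 + 3P. Rearranging, 7P = 976.5, hence P* = 139.5.
Substitute back: Q* = 2150 - 4(139.5) = 1592.
After the shift, demand is Qd = 1821 - 4P.
The new intersection has 647.5 = 7P, i.e. P = 92.5, Q = 1451.
ΔQ = 1451 - 1592 = -141.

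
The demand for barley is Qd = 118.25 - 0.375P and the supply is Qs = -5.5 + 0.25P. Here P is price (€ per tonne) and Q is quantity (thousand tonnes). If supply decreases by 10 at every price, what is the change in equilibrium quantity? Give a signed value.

ΔQ = -6

The market clears where 118.25 - 0.375P = -5.5 + 0.25P. Rearranging, 0.625P = 123.75, hence P* = 198.
Plugging P* into demand: Q* = 118.25 - 0.375(198) = 44.
After the shift, supply is Qs = -15.5 + 0.25P.
New equilibrium: 133.75 = 0.625P, so P = 214 and Q = 38.
ΔQ = 38 - 44 = -6.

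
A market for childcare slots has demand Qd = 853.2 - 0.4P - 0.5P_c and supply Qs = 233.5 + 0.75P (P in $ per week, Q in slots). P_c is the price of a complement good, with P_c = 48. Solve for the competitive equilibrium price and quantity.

P* = 518, Q* = 622

With P_c = 48, demand is Qd = 829.2 - 0.4P.
The market clears where 829.2 - 0.4P = 233.5 + 0.75P. Rearranging, 1.15P = 595.7, hence P* = 518.
Then Q* = 829.2 - 0.4(518) = 622.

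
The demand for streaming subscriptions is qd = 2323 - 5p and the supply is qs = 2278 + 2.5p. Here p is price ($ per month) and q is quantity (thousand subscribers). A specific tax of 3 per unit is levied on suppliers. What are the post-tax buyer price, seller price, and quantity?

p_b = 7, p_s = 4, q = 2288

Suppliers keep p_s = p_b - 3 per unit, so supply in terms of the buyer price is qs = 2270.5 + 2.5p_b.
Equate demand and the shifted supply: 2323 - 5p_b = 2270.5 + 2.5p_b, giving 7.5p_b = 52.5, so p_b = 7.
So p_s = 4 and the quantity traded is q = 2323 - 5(7) = 2288.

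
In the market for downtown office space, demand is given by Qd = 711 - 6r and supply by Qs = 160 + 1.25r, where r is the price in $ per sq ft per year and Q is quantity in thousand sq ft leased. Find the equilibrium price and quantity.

r* = 76, Q* = 255

Set Qd = Qs: 711 - 6r = 160 + 1.25r, so 551 = 7.25r and r* = 76.
Plugging r* into demand: Q* = 711 - 6(76) = 255.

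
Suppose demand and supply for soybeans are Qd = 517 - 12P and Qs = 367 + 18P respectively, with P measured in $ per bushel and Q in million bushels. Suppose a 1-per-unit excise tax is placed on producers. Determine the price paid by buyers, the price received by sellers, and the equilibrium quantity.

Producers keep P_s = P_b - 1 per unit, so supply in terms of the buyer price is Qs = 349 + 18P_b.
Market clearing requires 517 - 12P_b = 349 + 18P_b; hence 168 = 30P_b and P_b = 5.6.
So P_s = 4.6 and the quantity traded is Q = 517 - 12(5.6) = 449.8.

P_b = 5.6, P_s = 4.6, Q = 449.8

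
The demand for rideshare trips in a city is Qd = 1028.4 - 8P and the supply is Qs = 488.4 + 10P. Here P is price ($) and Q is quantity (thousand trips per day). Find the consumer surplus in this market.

Consumer surplus = 38848.41

Set Qd = Qs: 1028.4 - 8P = 488.4 + 10P, so 540 = 18P and P* = 30.
Substitute back: Q* = 1028.4 - 8(30) = 788.4.
Demand choke price (Qd = 0): P = 1028.4/8 = 128.55. Consumer surplus = ½ × (128.55 - 30) × 788.4 = 38848.41.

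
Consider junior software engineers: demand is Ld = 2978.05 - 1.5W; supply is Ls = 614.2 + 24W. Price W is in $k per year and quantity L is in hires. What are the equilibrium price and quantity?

Equating demand and supply, 2978.05 - 1.5W = 614.2 + 24W gives 25.5W = 2363.85, so W* = 92.7.
Substitute back: L* = 2978.05 - 1.5(92.7) = 2839.

W* = 92.7, L* = 2839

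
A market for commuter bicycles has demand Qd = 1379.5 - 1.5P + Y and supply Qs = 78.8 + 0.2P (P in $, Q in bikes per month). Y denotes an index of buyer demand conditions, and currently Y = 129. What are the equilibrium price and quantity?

With Y = 129, demand is Qd = 1508.5 - 1.5P.
Equating demand and supply, 1508.5 - 1.5P = 78.8 + 0.2P gives 1.7P = 1429.7, so P* = 841.
From the demand curve, Q* = 1508.5 - 1.5(841) = 247.

P* = 841, Q* = 247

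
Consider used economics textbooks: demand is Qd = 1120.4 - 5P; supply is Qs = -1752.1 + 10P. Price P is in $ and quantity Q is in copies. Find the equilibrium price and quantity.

Equating demand and supply, 1120.4 - 5P = -1752.1 + 10P gives 15P = 2872.5, so P* = 191.5.
Substitute back: Q* = 1120.4 - 5(191.5) = 162.9.

P* = 191.5, Q* = 162.9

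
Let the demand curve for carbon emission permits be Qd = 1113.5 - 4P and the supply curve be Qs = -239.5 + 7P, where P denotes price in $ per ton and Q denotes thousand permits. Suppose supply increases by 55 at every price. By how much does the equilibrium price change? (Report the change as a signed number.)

The market clears where 1113.5 - 4P = -239.5 + 7P. Rearranging, 11P = 1353, hence P* = 123.
Substitute back: Q* = 1113.5 - 4(123) = 621.5.
After the shift, supply is Qs = -184.5 + 7P.
Re-solving, 11P = 1298 gives P = 118 and Q = 641.5.
ΔP = 118 - 123 = -5.

ΔP = -5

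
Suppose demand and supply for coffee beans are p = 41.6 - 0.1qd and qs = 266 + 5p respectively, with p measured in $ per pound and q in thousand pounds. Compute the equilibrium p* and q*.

p* = 10, q* = 316

In direct form, qd = 416 - 10p.
At equilibrium qd = qs, so 416 - 10p = 266 + 5p; collecting terms, 150 = 15p and p* = 10.
Substitute back: q* = 416 - 10(10) = 316.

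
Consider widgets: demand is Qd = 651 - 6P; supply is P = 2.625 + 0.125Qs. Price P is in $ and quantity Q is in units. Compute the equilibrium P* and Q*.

In direct form, Qs = -21 + 8P.
Equating demand and supply, 651 - 6P = -21 + 8P gives 14P = 672, so P* = 48.
From the demand curve, Q* = 651 - 6(48) = 363.

P* = 48, Q* = 363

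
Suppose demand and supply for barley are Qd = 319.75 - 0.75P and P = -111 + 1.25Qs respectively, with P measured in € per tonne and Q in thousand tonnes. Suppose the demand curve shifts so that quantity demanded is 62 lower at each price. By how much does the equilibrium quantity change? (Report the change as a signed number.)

Inverting to quantity form: Qs = 88.8 + 0.8P.
Set Qd = Qs: 319.75 - 0.75P = 88.8 + 0.8P, so 230.95 = 1.55P and P* = 149.
Then Q* = 319.75 - 0.75(149) = 208.
After the shift, demand is Qd = 257.75 - 0.75P.
New equilibrium: 168.95 = 1.55P, so P = 109 and Q = 176.
ΔQ = 176 - 208 = -32.

ΔQ = -32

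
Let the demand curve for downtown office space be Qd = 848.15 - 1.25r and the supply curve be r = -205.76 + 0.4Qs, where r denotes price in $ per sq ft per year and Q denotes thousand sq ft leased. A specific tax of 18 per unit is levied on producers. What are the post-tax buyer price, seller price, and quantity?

r_b = 101, r_s = 83, Q = 721.9

Rewriting in direct form: Qs = 514.4 + 2.5r.
With a tax of 18 on producers, they supply based on the net price r_s = r_b - 18, so Qs = 469.4 + 2.5r_b.
Equate demand and the shifted supply: 848.15 - 1.25r_b = 469.4 + 2.5r_b, giving 3.75r_b = 378.75, so r_b = 101.
So r_s = 83 and the quantity traded is Q = 848.15 - 1.25(101) = 721.9.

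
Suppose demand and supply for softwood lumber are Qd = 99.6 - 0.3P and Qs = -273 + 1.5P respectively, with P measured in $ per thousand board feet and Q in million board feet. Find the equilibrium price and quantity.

At equilibrium Qd = Qs, so 99.6 - 0.3P = -273 + 1.5P; collecting terms, 372.6 = 1.8P and P* = 207.
From the demand curve, Q* = 99.6 - 0.3(207) = 37.5.

P* = 207, Q* = 37.5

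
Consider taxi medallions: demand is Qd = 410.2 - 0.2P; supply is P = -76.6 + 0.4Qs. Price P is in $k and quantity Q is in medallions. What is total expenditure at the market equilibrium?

Solving each curve for Q: Qs = 191.5 + 2.5P.
At equilibrium Qd = Qs, so 410.2 - 0.2P = 191.5 + 2.5P; collecting terms, 218.7 = 2.7P and P* = 81.
Plugging P* into demand: Q* = 410.2 - 0.2(81) = 394.
Total expenditure = P* × Q* = 81 × 394 = 31914.

Total expenditure = 31914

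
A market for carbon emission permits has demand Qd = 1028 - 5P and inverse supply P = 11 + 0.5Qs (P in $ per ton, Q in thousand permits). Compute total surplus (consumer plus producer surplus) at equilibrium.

Total surplus = 27049.4

Solving each curve for Q: Qs = -22 + 2P.
The market clears where 1028 - 5P = -22 + 2P. Rearranging, 7P = 1050, hence P* = 150.
Plugging P* into demand: Q* = 1028 - 5(150) = 278.
Demand choke price = 205.6; supply choke price = 11. CS = ½(205.6 - 150)(278) = 7728.4; PS = ½(150 - 11)(278) = 19321. Total surplus = 27049.4.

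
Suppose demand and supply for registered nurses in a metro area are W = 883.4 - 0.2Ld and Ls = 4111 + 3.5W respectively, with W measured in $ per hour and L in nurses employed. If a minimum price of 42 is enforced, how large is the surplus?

Surplus = 51

Rewriting in direct form: Ld = 4417 - 5W.
With W fixed at 42, quantity demanded is 4207 and quantity supplied is 4258.
Surplus = Ls - Ld = 4258 - 4207 = 51.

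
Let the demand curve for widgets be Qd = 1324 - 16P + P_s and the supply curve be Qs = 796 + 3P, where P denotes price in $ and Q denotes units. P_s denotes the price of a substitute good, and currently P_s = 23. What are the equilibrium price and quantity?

With P_s = 23, demand is Qd = 1347 - 16P.
The market clears where 1347 - 16P = 796 + 3P. Rearranging, 19P = 551, hence P* = 29.
From the demand curve, Q* = 1347 - 16(29) = 883.

P* = 29, Q* = 883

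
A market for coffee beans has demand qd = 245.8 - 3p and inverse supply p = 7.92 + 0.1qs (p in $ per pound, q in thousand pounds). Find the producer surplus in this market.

Solving each curve for q: qs = -79.2 + 10p.
Set qd = qs: 245.8 - 3p = -79.2 + 10p, so 325 = 13p and p* = 25.
Plugging p* into demand: q* = 245.8 - 3(25) = 170.8.
Supply choke price (qs = 0): p = 7.92. Producer surplus = ½ × (25 - 7.92) × 170.8 = 1458.632.

Producer surplus = 1458.632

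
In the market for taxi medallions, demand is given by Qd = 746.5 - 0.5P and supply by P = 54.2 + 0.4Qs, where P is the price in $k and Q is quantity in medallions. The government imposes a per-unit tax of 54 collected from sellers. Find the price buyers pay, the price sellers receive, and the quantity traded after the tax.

Rewriting in direct form: Qs = -135.5 + 2.5P.
With a tax of 54 on sellers, they supply based on the net price P_s = P_b - 54, so Qs = -270.5 + 2.5P_b.
Set Qd = Qs: 746.5 - 0.5P_b = -270.5 + 2.5P_b, so 1017 = 3P_b and P_b = 339.
So P_s = 285 and the quantity traded is Q = 746.5 - 0.5(339) = 577.

P_b = 339, P_s = 285, Q = 577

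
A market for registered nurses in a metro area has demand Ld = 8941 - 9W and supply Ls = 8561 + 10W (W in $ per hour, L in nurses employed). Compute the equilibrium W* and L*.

W* = 20, L* = 8761

The market clears where 8941 - 9W = 8561 + 10W. Rearranging, 19W = 380, hence W* = 20.
Substitute back: L* = 8941 - 9(20) = 8761.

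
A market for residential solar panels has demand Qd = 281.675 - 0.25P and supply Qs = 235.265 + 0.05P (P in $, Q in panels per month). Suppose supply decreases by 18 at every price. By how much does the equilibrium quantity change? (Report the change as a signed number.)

The market clears where 281.675 - 0.25P = 235.265 + 0.05P. Rearranging, 0.3P = 46.41, hence P* = 154.7.
Plugging P* into demand: Q* = 281.675 - 0.25(154.7) = 243.
After the shift, supply is Qs = 217.265 + 0.05P.
Re-solving, 0.3P = 64.41 gives P = 214.7 and Q = 228.
ΔQ = 228 - 243 = -15.

ΔQ = -15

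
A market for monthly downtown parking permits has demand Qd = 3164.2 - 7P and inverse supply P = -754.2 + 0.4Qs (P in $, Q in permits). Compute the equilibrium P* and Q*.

P* = 134.6, Q* = 2222

Inverting to quantity form: Qs = 1885.5 + 2.5P.
At equilibrium Qd = Qs, so 3164.2 - 7P = 1885.5 + 2.5P; collecting terms, 1278.7 = 9.5P and P* = 134.6.
Plugging P* into demand: Q* = 3164.2 - 7(134.6) = 2222.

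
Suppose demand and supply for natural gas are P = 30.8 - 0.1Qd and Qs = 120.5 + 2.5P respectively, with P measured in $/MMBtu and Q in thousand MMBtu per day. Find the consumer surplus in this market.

Consumer surplus = 1248.2

Inverting to quantity form: Qd = 308 - 10P.
At equilibrium Qd = Qs, so 308 - 10P = 120.5 + 2.5P; collecting terms, 187.5 = 12.5P and P* = 15.
Then Q* = 308 - 10(15) = 158.
Demand choke price (Qd = 0): P = 308/10 = 30.8. Consumer surplus = ½ × (30.8 - 15) × 158 = 1248.2.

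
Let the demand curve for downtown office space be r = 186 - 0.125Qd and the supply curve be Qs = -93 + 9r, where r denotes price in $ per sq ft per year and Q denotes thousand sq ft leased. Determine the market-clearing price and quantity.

Inverting to quantity form: Qd = 1488 - 8r.
At equilibrium Qd = Qs, so 1488 - 8r = -93 + 9r; collecting terms, 1581 = 17r and r* = 93.
Then Q* = 1488 - 8(93) = 744.

r* = 93, Q* = 744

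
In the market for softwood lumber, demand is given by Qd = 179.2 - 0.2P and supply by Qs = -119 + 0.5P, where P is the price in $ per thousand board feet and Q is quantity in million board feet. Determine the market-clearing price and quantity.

P* = 426, Q* = 94

The market clears where 179.2 - 0.2P = -119 + 0.5P. Rearranging, 0.7P = 298.2, hence P* = 426.
Plugging P* into demand: Q* = 179.2 - 0.2(426) = 94.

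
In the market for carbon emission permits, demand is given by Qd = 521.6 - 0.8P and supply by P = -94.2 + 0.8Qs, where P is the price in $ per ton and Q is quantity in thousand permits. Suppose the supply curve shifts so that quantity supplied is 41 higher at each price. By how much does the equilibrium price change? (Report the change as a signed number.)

Solving each curve for Q: Qs = 117.75 + 1.25P.
The market clears where 521.6 - 0.8P = 117.75 + 1.25P. Rearranging, 2.05P = 403.85, hence P* = 197.
Substitute back: Q* = 521.6 - 0.8(197) = 364.
After the shift, supply is Qs = 158.75 + 1.25P.
New equilibrium: 362.85 = 2.05P, so P = 177 and Q = 380.
ΔP = 177 - 197 = -20.

ΔP = -20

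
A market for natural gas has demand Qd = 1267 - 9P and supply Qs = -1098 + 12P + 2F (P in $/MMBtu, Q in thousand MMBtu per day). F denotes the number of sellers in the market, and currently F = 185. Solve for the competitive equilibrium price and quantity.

With F = 185, supply is Qs = -728 + 12P.
The market clears where 1267 - 9P = -728 + 12P. Rearranging, 21P = 1995, hence P* = 95.
From the demand curve, Q* = 1267 - 9(95) = 412.

P* = 95, Q* = 412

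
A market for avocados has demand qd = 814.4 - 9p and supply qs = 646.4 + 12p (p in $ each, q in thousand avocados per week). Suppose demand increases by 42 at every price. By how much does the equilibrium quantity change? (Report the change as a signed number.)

The market clears where 814.4 - 9p = 646.4 + 12p. Rearranging, 21p = 168, hence p* = 8.
Plugging p* into demand: q* = 814.4 - 9(8) = 742.4.
After the shift, demand is qd = 856.4 - 9p.
The new intersection has 210 = 21p, i.e. p = 10, q = 766.4.
Δq = 766.4 - 742.4 = 24.

Δq = 24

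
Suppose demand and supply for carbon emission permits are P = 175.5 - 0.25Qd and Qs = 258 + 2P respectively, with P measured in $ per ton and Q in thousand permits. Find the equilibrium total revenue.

Inverting to quantity form: Qd = 702 - 4P.
Equating demand and supply, 702 - 4P = 258 + 2P gives 6P = 444, so P* = 74.
Substitute back: Q* = 702 - 4(74) = 406.
Total revenue = P* × Q* = 74 × 406 = 30044.

Total revenue = 30044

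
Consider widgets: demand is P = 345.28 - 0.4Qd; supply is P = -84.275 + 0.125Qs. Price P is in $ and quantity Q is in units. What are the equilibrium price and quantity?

Rewriting in direct form: Qd = 863.2 - 2.5P and Qs = 674.2 + 8P.
Set Qd = Qs: 863.2 - 2.5P = 674.2 + 8P, so 189 = 10.5P and P* = 18.
Then Q* = 863.2 - 2.5(18) = 818.2.

P* = 18, Q* = 818.2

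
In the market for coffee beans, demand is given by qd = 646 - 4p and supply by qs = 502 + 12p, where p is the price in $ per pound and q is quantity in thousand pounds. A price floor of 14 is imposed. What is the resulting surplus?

Evaluating both curves at the floor price 14 gives qd = 590, qs = 670.
Surplus = qs - qd = 670 - 590 = 80.

Surplus = 80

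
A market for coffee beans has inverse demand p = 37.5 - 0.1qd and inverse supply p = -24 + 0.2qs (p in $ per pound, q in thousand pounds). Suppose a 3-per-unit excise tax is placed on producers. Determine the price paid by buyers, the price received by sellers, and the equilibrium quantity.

Solving each curve for q: qd = 375 - 10p and qs = 120 + 5p.
The tax drives a wedge p_b - p_s = 3. Substituting p_s = p_b - 3 into supply: qs = 105 + 5p_b.
Set qd = qs: 375 - 10p_b = 105 + 5p_b, so 270 = 15p_b and p_b = 18.
So p_s = 15 and the quantity traded is q = 375 - 10(18) = 195.

p_b = 18, p_s = 15, q = 195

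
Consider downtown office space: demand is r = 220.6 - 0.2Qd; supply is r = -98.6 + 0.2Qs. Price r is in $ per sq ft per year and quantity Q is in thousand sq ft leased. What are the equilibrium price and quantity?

r* = 61, Q* = 798

Rewriting in direct form: Qd = 1103 - 5r and Qs = 493 + 5r.
The market clears where 1103 - 5r = 493 + 5r. Rearranging, 10r = 610, hence r* = 61.
Then Q* = 1103 - 5(61) = 798.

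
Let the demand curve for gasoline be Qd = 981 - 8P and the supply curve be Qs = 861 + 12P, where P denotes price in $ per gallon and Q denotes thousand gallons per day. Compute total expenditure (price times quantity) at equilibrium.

Total expenditure = 5598

Set Qd = Qs: 981 - 8P = 861 + 12P, so 120 = 20P and P* = 6.
Then Q* = 981 - 8(6) = 933.
Total expenditure = P* × Q* = 6 × 933 = 5598.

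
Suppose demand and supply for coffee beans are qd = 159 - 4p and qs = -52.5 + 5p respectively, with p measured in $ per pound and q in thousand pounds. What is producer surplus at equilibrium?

Producer surplus = 422.5

Set qd = qs: 159 - 4p = -52.5 + 5p, so 211.5 = 9p and p* = 23.5.
Plugging p* into demand: q* = 159 - 4(23.5) = 65.
Supply choke price (qs = 0): p = 10.5. Producer surplus = ½ × (23.5 - 10.5) × 65 = 422.5.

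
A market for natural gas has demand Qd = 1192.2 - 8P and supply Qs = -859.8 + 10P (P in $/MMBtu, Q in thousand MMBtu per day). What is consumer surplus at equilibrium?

Consumer surplus = 4907.0025

Equating demand and supply, 1192.2 - 8P = -859.8 + 10P gives 18P = 2052, so P* = 114.
Plugging P* into demand: Q* = 1192.2 - 8(114) = 280.2.
Demand choke price (Qd = 0): P = 1192.2/8 = 149.025. Consumer surplus = ½ × (149.025 - 114) × 280.2 = 4907.0025.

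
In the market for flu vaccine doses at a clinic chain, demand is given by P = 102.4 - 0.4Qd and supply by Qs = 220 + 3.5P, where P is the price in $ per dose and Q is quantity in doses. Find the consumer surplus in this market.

Rewriting in direct form: Qd = 256 - 2.5P.
Set Qd = Qs: 256 - 2.5P = 220 + 3.5P, so 36 = 6P and P* = 6.
Then Q* = 256 - 2.5(6) = 241.
Demand choke price (Qd = 0): P = 256/2.5 = 102.4. Consumer surplus = ½ × (102.4 - 6) × 241 = 11616.2.

Consumer surplus = 11616.2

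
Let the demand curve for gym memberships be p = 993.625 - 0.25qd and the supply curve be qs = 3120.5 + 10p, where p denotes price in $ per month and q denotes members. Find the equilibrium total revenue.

Rewriting in direct form: qd = 3974.5 - 4p.
At equilibrium qd = qs, so 3974.5 - 4p = 3120.5 + 10p; collecting terms, 854 = 14p and p* = 61.
Plugging p* into demand: q* = 3974.5 - 4(61) = 3730.5.
Total revenue = p* × q* = 61 × 3730.5 = 227560.5.

Total revenue = 227560.5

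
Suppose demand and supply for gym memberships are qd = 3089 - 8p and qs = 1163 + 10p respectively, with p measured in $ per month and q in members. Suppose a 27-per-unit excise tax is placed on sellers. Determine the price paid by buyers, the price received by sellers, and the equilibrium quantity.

The tax drives a wedge p_b - p_s = 27. Substituting p_s = p_b - 27 into supply: qs = 893 + 10p_b.
Equate demand and the shifted supply: 3089 - 8p_b = 893 + 10p_b, giving 18p_b = 2196, so p_b = 122.
Then p_s = 122 - 27 = 95 and q = 3089 - 8(122) = 2113.

p_b = 122, p_s = 95, q = 2113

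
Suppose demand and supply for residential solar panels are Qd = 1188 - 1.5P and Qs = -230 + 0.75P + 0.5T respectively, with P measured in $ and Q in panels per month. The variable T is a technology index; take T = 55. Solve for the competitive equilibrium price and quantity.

With T = 55, supply is Qs = -202.5 + 0.75P.
At equilibrium Qd = Qs, so 1188 - 1.5P = -202.5 + 0.75P; collecting terms, 1390.5 = 2.25P and P* = 618.
Substitute back: Q* = 1188 - 1.5(618) = 261.

P* = 618, Q* = 261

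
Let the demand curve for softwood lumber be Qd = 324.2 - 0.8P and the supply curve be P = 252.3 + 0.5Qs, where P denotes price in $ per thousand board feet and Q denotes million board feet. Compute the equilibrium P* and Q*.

Solving each curve for Q: Qs = -504.6 + 2P.
Equating demand and supply, 324.2 - 0.8P = -504.6 + 2P gives 2.8P = 828.8, so P* = 296.
Then Q* = 324.2 - 0.8(296) = 87.4.

P* = 296, Q* = 87.4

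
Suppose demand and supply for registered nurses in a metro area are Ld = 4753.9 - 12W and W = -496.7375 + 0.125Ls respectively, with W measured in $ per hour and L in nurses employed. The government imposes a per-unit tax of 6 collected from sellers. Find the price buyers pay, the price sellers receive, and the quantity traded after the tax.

W_b = 41.4, W_s = 35.4, L = 4257.1

Inverting to quantity form: Ls = 3973.9 + 8W.
The tax drives a wedge W_b - W_s = 6. Substituting W_s = W_b - 6 into supply: Ls = 3925.9 + 8W_b.
Market clearing requires 4753.9 - 12W_b = 3925.9 + 8W_b; hence 828 = 20W_b and W_b = 41.4.
So W_s = 35.4 and the quantity traded is L = 4753.9 - 12(41.4) = 4257.1.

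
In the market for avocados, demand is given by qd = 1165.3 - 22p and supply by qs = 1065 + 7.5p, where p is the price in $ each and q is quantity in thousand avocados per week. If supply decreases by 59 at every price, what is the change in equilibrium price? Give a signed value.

At equilibrium qd = qs, so 1165.3 - 22p = 1065 + 7.5p; collecting terms, 100.3 = 29.5p and p* = 3.4.
Plugging p* into demand: q* = 1165.3 - 22(3.4) = 1090.5.
After the shift, supply is qs = 1006 + 7.5p.
Re-solving, 29.5p = 159.3 gives p = 5.4 and q = 1046.5.
Δp = 5.4 - 3.4 = 2.

Δp = 2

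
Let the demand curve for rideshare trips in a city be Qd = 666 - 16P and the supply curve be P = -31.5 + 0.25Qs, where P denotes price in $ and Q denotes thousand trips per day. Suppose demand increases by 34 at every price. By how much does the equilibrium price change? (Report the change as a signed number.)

Inverting to quantity form: Qs = 126 + 4P.
The market clears where 666 - 16P = 126 + 4P. Rearranging, 20P = 540, hence P* = 27.
Substitute back: Q* = 666 - 16(27) = 234.
After the shift, demand is Qd = 700 - 16P.
The new intersection has 574 = 20P, i.e. P = 28.7, Q = 240.8.
ΔP = 28.7 - 27 = 1.7.

ΔP = 1.7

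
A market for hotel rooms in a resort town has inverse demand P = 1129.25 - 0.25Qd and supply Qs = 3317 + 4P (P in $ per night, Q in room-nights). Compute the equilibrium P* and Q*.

In direct form, Qd = 4517 - 4P.
Equating demand and supply, 4517 - 4P = 3317 + 4P gives 8P = 1200, so P* = 150.
Then Q* = 4517 - 4(150) = 3917.

P* = 150, Q* = 3917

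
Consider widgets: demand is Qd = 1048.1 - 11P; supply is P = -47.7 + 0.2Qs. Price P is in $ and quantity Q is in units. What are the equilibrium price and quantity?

Rewriting in direct form: Qs = 238.5 + 5P.
At equilibrium Qd = Qs, so 1048.1 - 11P = 238.5 + 5P; collecting terms, 809.6 = 16P and P* = 50.6.
Then Q* = 1048.1 - 11(50.6) = 491.5.

P* = 50.6, Q* = 491.5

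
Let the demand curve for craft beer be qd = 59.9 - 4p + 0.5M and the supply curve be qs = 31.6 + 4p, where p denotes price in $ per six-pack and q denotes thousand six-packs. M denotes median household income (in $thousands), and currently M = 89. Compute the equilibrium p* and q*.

p* = 9.1, q* = 68

With M = 89, demand is qd = 104.4 - 4p.
At equilibrium qd = qs, so 104.4 - 4p = 31.6 + 4p; collecting terms, 72.8 = 8p and p* = 9.1.
Substitute back: q* = 104.4 - 4(9.1) = 68.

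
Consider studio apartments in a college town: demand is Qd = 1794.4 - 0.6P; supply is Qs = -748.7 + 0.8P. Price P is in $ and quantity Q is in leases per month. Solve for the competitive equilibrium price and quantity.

The market clears where 1794.4 - 0.6P = -748.7 + 0.8P. Rearranging, 1.4P = 2543.1, hence P* = 1816.5.
Plugging P* into demand: Q* = 1794.4 - 0.6(1816.5) = 704.5.

P* = 1816.5, Q* = 704.5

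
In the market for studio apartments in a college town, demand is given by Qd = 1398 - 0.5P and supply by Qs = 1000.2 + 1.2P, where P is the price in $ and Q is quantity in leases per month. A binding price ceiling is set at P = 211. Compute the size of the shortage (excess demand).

At P = 211: Qd = 1292.5 and Qs = 1253.4.
Shortage = Qd - Qs = 1292.5 - 1253.4 = 39.1.

Shortage = 39.1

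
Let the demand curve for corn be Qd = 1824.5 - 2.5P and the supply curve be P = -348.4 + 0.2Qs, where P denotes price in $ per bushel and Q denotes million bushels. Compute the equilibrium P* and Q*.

Solving each curve for Q: Qs = 1742 + 5P.
The market clears where 1824.5 - 2.5P = 1742 + 5P. Rearranging, 7.5P = 82.5, hence P* = 11.
From the demand curve, Q* = 1824.5 - 2.5(11) = 1797.

P* = 11, Q* = 1797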